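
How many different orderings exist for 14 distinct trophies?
14! = 87178291200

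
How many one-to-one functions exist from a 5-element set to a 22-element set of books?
P(22,5) = 22!/(22-5)! = 3160080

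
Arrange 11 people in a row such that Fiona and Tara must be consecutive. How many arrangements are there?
Treat the 2 as one block: (11-2+1)! × 2! = 3628800 × 2 = 7257600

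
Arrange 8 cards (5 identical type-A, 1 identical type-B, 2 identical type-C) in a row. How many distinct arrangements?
8! / (5! × 1! × 2!) = 168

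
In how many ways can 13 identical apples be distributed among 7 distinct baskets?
C(13+7-1, 7-1) = C(19, 6) = 27132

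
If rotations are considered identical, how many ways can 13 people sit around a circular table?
Circular: fix one position, arrange the rest. (13-1)! = 479001600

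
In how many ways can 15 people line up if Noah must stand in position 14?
Fix one position: (15-1)! = 87178291200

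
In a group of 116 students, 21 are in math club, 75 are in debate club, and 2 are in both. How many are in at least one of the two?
|A∪B| = |A| + |B| - |A∩B| = 21 + 75 - 2 = 94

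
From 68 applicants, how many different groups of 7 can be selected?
C(68,7) = 68!/(7!×61!) = 969443904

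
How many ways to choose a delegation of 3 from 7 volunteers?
C(7,3) = 7!/(3!×4!) = 35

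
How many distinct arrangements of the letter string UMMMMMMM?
8! / (7! × 1!) = 8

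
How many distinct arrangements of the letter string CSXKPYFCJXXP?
12! / (1! × 1! × 3! × 1! × 1! × 2! × 1! × 2!) = 19958400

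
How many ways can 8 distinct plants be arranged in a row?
8! = 40320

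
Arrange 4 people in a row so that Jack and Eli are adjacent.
Treat as block: (4-1)! × 2! = 6 × 2 = 12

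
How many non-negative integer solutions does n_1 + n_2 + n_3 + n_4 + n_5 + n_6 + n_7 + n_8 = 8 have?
C(8+8-1, 8-1) = C(15, 7) = 6435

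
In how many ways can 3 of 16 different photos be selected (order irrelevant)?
C(16,3) = 16!/(3!×13!) = 560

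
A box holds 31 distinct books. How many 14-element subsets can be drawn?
C(31,14) = 31!/(14!×17!) = 265182525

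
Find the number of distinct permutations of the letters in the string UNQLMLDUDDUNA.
13! / (3! × 1! × 1! × 2! × 2! × 3! × 1!) = 43243200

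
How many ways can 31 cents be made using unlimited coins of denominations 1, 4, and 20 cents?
Coefficient of x^31 in 1/(1-x^1) · 1/(1-x^4) · 1/(1-x^20). Case on j = number of 20-cent coins (j = 0..1); remainder r = 31 - 20j is made from {1,4} in ⌊r/4⌋+1 ways. r = 31, 11 → 8 + 3 = 11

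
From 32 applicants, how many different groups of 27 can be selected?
C(32,27) = 32!/(27!×5!) = 201376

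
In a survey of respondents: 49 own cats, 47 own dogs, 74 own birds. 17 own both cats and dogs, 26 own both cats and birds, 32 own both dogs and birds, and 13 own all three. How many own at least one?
|A∪B∪C| = 49+47+74-17-26-32+13 = 108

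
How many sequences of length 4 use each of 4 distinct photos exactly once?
4! = 24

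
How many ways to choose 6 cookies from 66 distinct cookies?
C(66,6) = 66!/(6!×60!) = 90858768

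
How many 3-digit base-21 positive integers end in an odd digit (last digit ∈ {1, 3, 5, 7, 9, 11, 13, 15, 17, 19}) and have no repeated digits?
Last∈{1,3,5,7,9,11,13,15,17,19}. Last=0: 0. Last nonzero: 10×19×P(19,1) = 3610. Total = 3610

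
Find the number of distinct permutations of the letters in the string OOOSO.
5! / (1! × 4!) = 5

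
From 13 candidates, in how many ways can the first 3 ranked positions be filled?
P(13,3) = 13!/(13-3)! = 1716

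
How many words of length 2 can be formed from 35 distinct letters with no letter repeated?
P(35,2) = 35!/(35-2)! = 1190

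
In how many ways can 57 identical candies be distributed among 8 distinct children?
C(57+8-1, 8-1) = C(64, 7) = 621216192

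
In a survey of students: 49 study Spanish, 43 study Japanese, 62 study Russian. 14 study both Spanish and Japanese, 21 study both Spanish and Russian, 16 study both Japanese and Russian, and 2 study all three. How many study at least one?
|A∪B∪C| = 49+43+62-14-21-16+2 = 105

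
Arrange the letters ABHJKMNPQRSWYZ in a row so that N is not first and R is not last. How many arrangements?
By inclusion-exclusion: 14! - 2×(14-1)! + (14-2)! = 87178291200 - 12454041600 + 479001600 = 75203251200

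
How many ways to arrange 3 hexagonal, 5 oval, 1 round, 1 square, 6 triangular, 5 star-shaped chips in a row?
21! / (3! × 5! × 1! × 1! × 6! × 5!) = 821292151680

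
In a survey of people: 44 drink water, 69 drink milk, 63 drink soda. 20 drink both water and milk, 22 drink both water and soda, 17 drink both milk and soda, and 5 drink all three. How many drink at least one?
|A∪B∪C| = 44+69+63-20-22-17+5 = 122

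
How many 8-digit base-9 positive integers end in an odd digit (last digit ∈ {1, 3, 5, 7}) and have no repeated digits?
Last∈{1,3,5,7}. Last=0: 0. Last nonzero: 4×7×P(7,6) = 141120. Total = 141120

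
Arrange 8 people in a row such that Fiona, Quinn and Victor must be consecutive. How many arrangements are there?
Treat the 3 as one block: (8-3+1)! × 3! = 720 × 6 = 4320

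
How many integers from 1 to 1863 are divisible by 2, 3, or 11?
⌊1863/2⌋+⌊1863/3⌋+⌊1863/11⌋ - ⌊1863/6⌋-⌊1863/22⌋-⌊1863/33⌋ + ⌊1863/66⌋ = 931+621+169 - 310-84-56 + 28 = 1299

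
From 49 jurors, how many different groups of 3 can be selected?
C(49,3) = 49!/(3!×46!) = 18424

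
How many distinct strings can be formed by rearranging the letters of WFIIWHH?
7! / (2! × 1! × 2! × 2!) = 630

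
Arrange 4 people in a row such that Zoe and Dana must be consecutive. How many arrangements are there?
Treat the 2 as one block: (4-2+1)! × 2! = 6 × 2 = 12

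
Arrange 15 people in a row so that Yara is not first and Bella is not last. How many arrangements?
By inclusion-exclusion: 15! - 2×(15-1)! + (15-2)! = 1307674368000 - 174356582400 + 6227020800 = 1139544806400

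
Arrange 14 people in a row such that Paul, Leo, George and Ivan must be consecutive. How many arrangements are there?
Treat the 4 as one block: (14-4+1)! × 4! = 39916800 × 24 = 958003200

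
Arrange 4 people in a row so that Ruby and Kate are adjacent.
Treat as block: (4-1)! × 2! = 6 × 2 = 12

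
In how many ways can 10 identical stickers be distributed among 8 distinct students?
C(10+8-1, 8-1) = C(17, 7) = 19448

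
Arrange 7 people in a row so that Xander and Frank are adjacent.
Treat as block: (7-1)! × 2! = 720 × 2 = 1440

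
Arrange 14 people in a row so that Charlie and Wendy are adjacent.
Treat as block: (14-1)! × 2! = 6227020800 × 2 = 12454041600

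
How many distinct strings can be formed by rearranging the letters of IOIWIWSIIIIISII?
15! / (1! × 10! × 2! × 2!) = 90090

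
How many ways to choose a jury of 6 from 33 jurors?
C(33,6) = 33!/(6!×27!) = 1107568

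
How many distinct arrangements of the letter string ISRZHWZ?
7! / (1! × 2! × 1! × 1! × 1! × 1!) = 2520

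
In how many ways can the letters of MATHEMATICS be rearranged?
11! / (2! × 2! × 2! × 1! × 1! × 1! × 1! × 1!) = 4989600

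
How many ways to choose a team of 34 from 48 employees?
C(48,34) = 48!/(34!×14!) = 482320623240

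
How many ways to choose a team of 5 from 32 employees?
C(32,5) = 32!/(5!×27!) = 201376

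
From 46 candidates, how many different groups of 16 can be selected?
C(46,16) = 46!/(16!×30!) = 991493848554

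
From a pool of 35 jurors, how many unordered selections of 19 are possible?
C(35,19) = 35!/(19!×16!) = 4059928950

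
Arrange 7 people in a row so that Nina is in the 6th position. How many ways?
Fix one position: (7-1)! = 720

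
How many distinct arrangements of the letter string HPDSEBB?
7! / (1! × 1! × 1! × 2! × 1! × 1!) = 2520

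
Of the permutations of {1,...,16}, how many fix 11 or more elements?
Exactly j fixed points: C(16,j)·!(16-j); sum over j ≥ 11 (derangement numbers via !m = (m-1)·(!(m-1) + !(m-2)): !0..!5 = 1, 0, 1, 2, 9, 44). Σ_{j=11}^{16} C(16,j)·!(16-j) = C(16,11)·!5 + C(16,12)·!4 + C(16,13)·!3 + C(16,14)·!2 + C(16,15)·!1 + C(16,16)·!0 = 4368·44 + 1820·9 + 560·2 + 120·1 + 16·0 + 1·1 = 209813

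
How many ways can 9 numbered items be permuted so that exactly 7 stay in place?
Choose the 7 fixed points C(9,7) = 36, derange the rest: !2 = Σ_{j=0}^{2} (-1)^j·2!/j! = 2 - 2 + 1 = 1. Product = 36 × 1 = 36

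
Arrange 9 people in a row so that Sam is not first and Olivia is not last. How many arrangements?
By inclusion-exclusion: 9! - 2×(9-1)! + (9-2)! = 362880 - 80640 + 5040 = 287280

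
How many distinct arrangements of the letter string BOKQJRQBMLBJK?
13! / (1! × 1! × 2! × 2! × 3! × 1! × 1! × 2!) = 129729600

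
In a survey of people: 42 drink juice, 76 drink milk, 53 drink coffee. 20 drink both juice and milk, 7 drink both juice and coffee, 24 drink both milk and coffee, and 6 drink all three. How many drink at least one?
|A∪B∪C| = 42+76+53-20-7-24+6 = 126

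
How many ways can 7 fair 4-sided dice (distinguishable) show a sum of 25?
Coefficient of x^25 in (x + x² + ... + x^4)^7. By inclusion-exclusion on dice exceeding 4: Σ_j (-1)^j C(7,j)·C(25-1-4j, 6) = C(7,0)·C(24,6) - C(7,1)·C(20,6) + C(7,2)·C(16,6) - C(7,3)·C(12,6) + C(7,4)·C(8,6) = 1·134596 - 7·38760 + 21·8008 - 35·924 + 35·28 = 84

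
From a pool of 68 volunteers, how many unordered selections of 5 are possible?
C(68,5) = 68!/(5!×63!) = 10424128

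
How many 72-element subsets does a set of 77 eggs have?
C(77,72) = 77!/(72!×5!) = 19757815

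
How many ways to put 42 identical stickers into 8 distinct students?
C(42+8-1, 8-1) = C(49, 7) = 85900584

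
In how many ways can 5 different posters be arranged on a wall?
5! = 120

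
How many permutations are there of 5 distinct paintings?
5! = 120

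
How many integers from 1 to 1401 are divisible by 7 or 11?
⌊1401/7⌋ + ⌊1401/11⌋ - ⌊1401/77⌋ = 200 + 127 - 18 = 309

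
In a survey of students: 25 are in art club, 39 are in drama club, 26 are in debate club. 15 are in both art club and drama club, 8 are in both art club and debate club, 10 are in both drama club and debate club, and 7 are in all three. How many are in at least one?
|A∪B∪C| = 25+39+26-15-8-10+7 = 64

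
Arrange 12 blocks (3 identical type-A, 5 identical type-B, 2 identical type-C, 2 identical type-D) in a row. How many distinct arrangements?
12! / (3! × 5! × 2! × 2!) = 166320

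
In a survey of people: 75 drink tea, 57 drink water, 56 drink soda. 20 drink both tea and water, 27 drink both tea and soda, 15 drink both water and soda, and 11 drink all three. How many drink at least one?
|A∪B∪C| = 75+57+56-20-27-15+11 = 137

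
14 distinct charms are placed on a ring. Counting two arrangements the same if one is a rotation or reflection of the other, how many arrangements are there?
(14-1)!/2 = 6227020800/2 = 3113510400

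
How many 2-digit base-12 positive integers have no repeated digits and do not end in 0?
Last digit: 11 nonzero choices. First digit: 10 (nonzero, ≠last). Middle 0: P(10,0) = 1. Total = 110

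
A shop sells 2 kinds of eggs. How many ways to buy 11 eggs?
C(11+2-1, 2-1) = C(12, 1) = 12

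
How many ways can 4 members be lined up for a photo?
4! = 24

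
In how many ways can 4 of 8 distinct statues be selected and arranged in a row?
P(8,4) = 8!/(8-4)! = 1680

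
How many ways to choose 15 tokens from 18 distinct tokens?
C(18,15) = 18!/(15!×3!) = 816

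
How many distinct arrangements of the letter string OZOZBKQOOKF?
11! / (1! × 2! × 1! × 1! × 4! × 2!) = 415800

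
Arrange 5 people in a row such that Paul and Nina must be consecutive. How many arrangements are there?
Treat the 2 as one block: (5-2+1)! × 2! = 24 × 2 = 48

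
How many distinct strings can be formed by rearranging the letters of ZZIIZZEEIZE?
11! / (5! × 3! × 3!) = 9240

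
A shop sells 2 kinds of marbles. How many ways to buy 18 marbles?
C(18+2-1, 2-1) = C(19, 1) = 19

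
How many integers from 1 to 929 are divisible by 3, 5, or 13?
⌊929/3⌋+⌊929/5⌋+⌊929/13⌋ - ⌊929/15⌋-⌊929/39⌋-⌊929/65⌋ + ⌊929/195⌋ = 309+185+71 - 61-23-14 + 4 = 471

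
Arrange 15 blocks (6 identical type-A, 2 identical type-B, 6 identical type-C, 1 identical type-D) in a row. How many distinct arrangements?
15! / (6! × 2! × 6! × 1!) = 1261260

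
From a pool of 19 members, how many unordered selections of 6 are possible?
C(19,6) = 19!/(6!×13!) = 27132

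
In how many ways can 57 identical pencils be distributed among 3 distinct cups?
C(57+3-1, 3-1) = C(59, 2) = 1711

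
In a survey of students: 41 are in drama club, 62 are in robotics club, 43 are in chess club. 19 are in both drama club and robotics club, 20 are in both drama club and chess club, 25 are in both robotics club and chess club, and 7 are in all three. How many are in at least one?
|A∪B∪C| = 41+62+43-19-20-25+7 = 89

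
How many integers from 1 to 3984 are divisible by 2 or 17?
⌊3984/2⌋ + ⌊3984/17⌋ - ⌊3984/34⌋ = 1992 + 234 - 117 = 2109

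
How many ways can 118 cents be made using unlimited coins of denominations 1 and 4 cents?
Coefficient of x^118 in 1/(1-x^1) · 1/(1-x^4). Use j coins of 4 for j = 0..⌊118/4⌋ = 29, the rest in 1s: 29 + 1 = 30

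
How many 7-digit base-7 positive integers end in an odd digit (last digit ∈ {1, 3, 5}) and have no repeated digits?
Last∈{1,3,5}. Last=0: 0. Last nonzero: 3×5×P(5,5) = 1800. Total = 1800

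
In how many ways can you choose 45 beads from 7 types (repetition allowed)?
C(45+7-1, 7-1) = C(51, 6) = 18009460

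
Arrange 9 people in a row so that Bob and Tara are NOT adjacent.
Total - adjacent = 9! - (9-1)!×2 = 362880 - 80640 = 282240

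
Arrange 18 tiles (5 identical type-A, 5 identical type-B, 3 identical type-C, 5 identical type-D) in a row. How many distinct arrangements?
18! / (5! × 5! × 3! × 5!) = 617512896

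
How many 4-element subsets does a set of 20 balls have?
C(20,4) = 20!/(4!×16!) = 4845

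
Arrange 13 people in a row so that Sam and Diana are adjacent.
Treat as block: (13-1)! × 2! = 479001600 × 2 = 958003200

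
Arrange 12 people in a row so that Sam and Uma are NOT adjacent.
Total - adjacent = 12! - (12-1)!×2 = 479001600 - 79833600 = 399168000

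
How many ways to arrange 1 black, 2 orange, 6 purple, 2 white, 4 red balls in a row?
15! / (1! × 2! × 6! × 2! × 4!) = 18918900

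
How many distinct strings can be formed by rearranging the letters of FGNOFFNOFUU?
11! / (2! × 2! × 2! × 1! × 4!) = 207900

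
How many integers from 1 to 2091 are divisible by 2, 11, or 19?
⌊2091/2⌋+⌊2091/11⌋+⌊2091/19⌋ - ⌊2091/22⌋-⌊2091/38⌋-⌊2091/209⌋ + ⌊2091/418⌋ = 1045+190+110 - 95-55-10 + 5 = 1190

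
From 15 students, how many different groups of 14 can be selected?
C(15,14) = 15!/(14!×1!) = 15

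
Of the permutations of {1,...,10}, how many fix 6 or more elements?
Exactly j fixed points: C(10,j)·!(10-j); sum over j ≥ 6 (derangement numbers via !m = (m-1)·(!(m-1) + !(m-2)): !0..!4 = 1, 0, 1, 2, 9). Σ_{j=6}^{10} C(10,j)·!(10-j) = C(10,6)·!4 + C(10,7)·!3 + C(10,8)·!2 + C(10,9)·!1 + C(10,10)·!0 = 210·9 + 120·2 + 45·1 + 10·0 + 1·1 = 2176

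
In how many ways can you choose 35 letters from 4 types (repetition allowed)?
C(35+4-1, 4-1) = C(38, 3) = 8436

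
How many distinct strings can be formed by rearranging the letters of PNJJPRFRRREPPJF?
15! / (1! × 4! × 1! × 4! × 3! × 2!) = 189189000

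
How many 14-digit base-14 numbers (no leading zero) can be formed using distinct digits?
First digit: 13 choices (nonzero). Then descending: 13 × 13 × 12 × 11 × 10 × 9 × 8 × 7 × 6 × 5 × 4 × 3 × 2 × 1 = 80951270400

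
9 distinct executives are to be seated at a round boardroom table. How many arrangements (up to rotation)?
Circular: fix one position, arrange the rest. (9-1)! = 40320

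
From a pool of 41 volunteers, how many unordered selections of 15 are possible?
C(41,15) = 41!/(15!×26!) = 63432274896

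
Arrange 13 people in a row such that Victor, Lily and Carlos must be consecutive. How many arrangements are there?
Treat the 3 as one block: (13-3+1)! × 3! = 39916800 × 6 = 239500800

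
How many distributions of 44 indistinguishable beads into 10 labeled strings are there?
C(44+10-1, 10-1) = C(53, 9) = 4431613550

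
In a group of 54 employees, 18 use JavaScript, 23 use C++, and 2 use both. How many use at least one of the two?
|A∪B| = |A| + |B| - |A∩B| = 18 + 23 - 2 = 39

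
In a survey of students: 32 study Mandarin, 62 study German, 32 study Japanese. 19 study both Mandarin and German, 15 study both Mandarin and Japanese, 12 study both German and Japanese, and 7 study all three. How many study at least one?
|A∪B∪C| = 32+62+32-19-15-12+7 = 87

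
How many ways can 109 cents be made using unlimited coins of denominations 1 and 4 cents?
Coefficient of x^109 in 1/(1-x^1) · 1/(1-x^4). Use j coins of 4 for j = 0..⌊109/4⌋ = 27, the rest in 1s: 27 + 1 = 28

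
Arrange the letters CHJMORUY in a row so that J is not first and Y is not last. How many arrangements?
By inclusion-exclusion: 8! - 2×(8-1)! + (8-2)! = 40320 - 10080 + 720 = 30960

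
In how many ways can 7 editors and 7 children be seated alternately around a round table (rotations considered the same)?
Fix one of the editors: (7-1)! ways for the remaining editors, × 7! ways for the children = 720 × 5040 = 3628800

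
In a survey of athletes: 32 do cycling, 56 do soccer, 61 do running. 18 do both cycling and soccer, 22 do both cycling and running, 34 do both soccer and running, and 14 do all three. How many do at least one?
|A∪B∪C| = 32+56+61-18-22-34+14 = 89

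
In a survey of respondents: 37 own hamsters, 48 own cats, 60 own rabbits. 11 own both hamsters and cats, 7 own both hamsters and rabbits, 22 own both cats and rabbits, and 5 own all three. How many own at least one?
|A∪B∪C| = 37+48+60-11-7-22+5 = 110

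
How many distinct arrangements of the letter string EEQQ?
4! / (2! × 2!) = 6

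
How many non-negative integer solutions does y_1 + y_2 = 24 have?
C(24+2-1, 2-1) = C(25, 1) = 25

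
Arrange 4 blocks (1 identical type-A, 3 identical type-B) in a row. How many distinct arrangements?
4! / (1! × 3!) = 4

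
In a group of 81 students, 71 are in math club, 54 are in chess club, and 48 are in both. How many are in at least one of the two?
|A∪B| = |A| + |B| - |A∩B| = 71 + 54 - 48 = 77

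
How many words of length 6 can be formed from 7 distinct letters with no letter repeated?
P(7,6) = 7!/(7-6)! = 5040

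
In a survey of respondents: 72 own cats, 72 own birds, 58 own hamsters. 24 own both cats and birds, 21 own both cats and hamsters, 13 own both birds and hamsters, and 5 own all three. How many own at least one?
|A∪B∪C| = 72+72+58-24-21-13+5 = 149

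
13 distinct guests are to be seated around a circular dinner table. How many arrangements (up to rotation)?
Circular: fix one position, arrange the rest. (13-1)! = 479001600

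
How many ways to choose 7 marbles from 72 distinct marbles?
C(72,7) = 72!/(7!×65!) = 1473109704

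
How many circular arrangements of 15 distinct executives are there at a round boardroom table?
Circular: fix one position, arrange the rest. (15-1)! = 87178291200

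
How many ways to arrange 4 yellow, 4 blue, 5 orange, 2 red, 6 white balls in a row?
21! / (4! × 4! × 5! × 2! × 6!) = 513307594800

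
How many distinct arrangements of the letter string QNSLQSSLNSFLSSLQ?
16! / (4! × 2! × 6! × 1! × 3!) = 100900800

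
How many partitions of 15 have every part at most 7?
Let r_j(i) = number of partitions of i into parts ≤ j, for i = 0..15. r_1(i) = 1 for all i; r_j(i) = r_{j-1}(i) + r_j(i-j). Rows j = 2..7: ≤2: 1 1 2 2 3 3 4 4 5 5 6 6 7 7 8 8; ≤3: 1 1 2 3 4 5 7 8 10 12 14 16 19 21 24 27; ≤4: 1 1 2 3 5 6 9 11 15 18 23 27 34 39 47 54; ≤5: 1 1 2 3 5 7 10 13 18 23 30 37 47 57 70 84; ≤6: 1 1 2 3 5 7 11 14 20 26 35 44 58 71 90 110; ≤7: 1 1 2 3 5 7 11 15 21 28 38 49 65 82 105 131. r_7(15) = 131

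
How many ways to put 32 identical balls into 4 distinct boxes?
C(32+4-1, 4-1) = C(35, 3) = 6545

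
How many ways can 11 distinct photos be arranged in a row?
11! = 39916800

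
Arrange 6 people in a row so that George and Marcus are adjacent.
Treat as block: (6-1)! × 2! = 120 × 2 = 240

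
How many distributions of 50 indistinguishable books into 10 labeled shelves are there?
C(50+10-1, 10-1) = C(59, 9) = 12565671261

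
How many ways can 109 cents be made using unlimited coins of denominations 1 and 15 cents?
Coefficient of x^109 in 1/(1-x^1) · 1/(1-x^15). Use j coins of 15 for j = 0..⌊109/15⌋ = 7, the rest in 1s: 7 + 1 = 8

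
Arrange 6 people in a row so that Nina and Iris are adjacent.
Treat as block: (6-1)! × 2! = 120 × 2 = 240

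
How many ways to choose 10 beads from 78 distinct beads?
C(78,10) = 78!/(10!×68!) = 1258315963905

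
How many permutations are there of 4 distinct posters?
4! = 24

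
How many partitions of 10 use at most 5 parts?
By conjugation, equals partitions of 10 into parts ≤ 5. Let r_j(i) = number of partitions of i into parts ≤ j, for i = 0..10. r_1(i) = 1 for all i; r_j(i) = r_{j-1}(i) + r_j(i-j). Rows j = 2..5: ≤2: 1 1 2 2 3 3 4 4 5 5 6; ≤3: 1 1 2 3 4 5 7 8 10 12 14; ≤4: 1 1 2 3 5 6 9 11 15 18 23; ≤5: 1 1 2 3 5 7 10 13 18 23 30. r_5(10) = 30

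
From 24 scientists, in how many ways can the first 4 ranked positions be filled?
P(24,4) = 24!/(24-4)! = 255024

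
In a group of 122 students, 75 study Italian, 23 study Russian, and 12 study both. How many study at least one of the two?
|A∪B| = |A| + |B| - |A∩B| = 75 + 23 - 12 = 86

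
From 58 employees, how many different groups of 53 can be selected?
C(58,53) = 58!/(53!×5!) = 4582116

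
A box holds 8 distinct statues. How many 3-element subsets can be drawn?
C(8,3) = 8!/(3!×5!) = 56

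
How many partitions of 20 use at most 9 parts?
By conjugation, equals partitions of 20 into parts ≤ 9. Let r_j(i) = number of partitions of i into parts ≤ j, for i = 0..20. r_1(i) = 1 for all i; r_j(i) = r_{j-1}(i) + r_j(i-j). Rows j = 2..9: ≤2: 1 1 2 2 3 3 4 4 5 5 6 6 7 7 8 8 9 9 10 10 11; ≤3: 1 1 2 3 4 5 7 8 10 12 14 16 19 21 24 27 30 33 37 40 44; ≤4: 1 1 2 3 5 6 9 11 15 18 23 27 34 39 47 54 64 72 84 94 108; ≤5: 1 1 2 3 5 7 10 13 18 23 30 37 47 57 70 84 101 119 141 164 192; ≤6: 1 1 2 3 5 7 11 14 20 26 35 44 58 71 90 110 136 163 199 235 282; ≤7: 1 1 2 3 5 7 11 15 21 28 38 49 65 82 105 131 164 201 248 300 364; ≤8: 1 1 2 3 5 7 11 15 22 29 40 52 70 89 116 146 186 230 288 352 434; ≤9: 1 1 2 3 5 7 11 15 22 30 41 54 73 94 123 157 201 252 318 393 488. r_9(20) = 488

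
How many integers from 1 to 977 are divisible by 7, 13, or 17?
⌊977/7⌋+⌊977/13⌋+⌊977/17⌋ - ⌊977/91⌋-⌊977/119⌋-⌊977/221⌋ + ⌊977/1547⌋ = 139+75+57 - 10-8-4 + 0 = 249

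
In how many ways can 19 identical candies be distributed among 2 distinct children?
C(19+2-1, 2-1) = C(20, 1) = 20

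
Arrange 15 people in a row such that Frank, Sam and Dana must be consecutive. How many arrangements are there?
Treat the 3 as one block: (15-3+1)! × 3! = 6227020800 × 6 = 37362124800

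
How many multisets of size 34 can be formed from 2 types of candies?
C(34+2-1, 2-1) = C(35, 1) = 35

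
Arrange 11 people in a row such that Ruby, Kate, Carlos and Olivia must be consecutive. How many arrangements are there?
Treat the 4 as one block: (11-4+1)! × 4! = 40320 × 24 = 967680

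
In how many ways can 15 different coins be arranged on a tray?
15! = 1307674368000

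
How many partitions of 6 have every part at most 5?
Let r_j(i) = number of partitions of i into parts ≤ j, for i = 0..6. r_1(i) = 1 for all i; r_j(i) = r_{j-1}(i) + r_j(i-j). Rows j = 2..5: ≤2: 1 1 2 2 3 3 4; ≤3: 1 1 2 3 4 5 7; ≤4: 1 1 2 3 5 6 9; ≤5: 1 1 2 3 5 7 10. r_5(6) = 10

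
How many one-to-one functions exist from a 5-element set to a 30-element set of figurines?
P(30,5) = 30!/(30-5)! = 17100720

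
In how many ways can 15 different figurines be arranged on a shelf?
15! = 1307674368000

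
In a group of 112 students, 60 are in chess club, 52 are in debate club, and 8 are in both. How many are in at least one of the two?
|A∪B| = |A| + |B| - |A∩B| = 60 + 52 - 8 = 104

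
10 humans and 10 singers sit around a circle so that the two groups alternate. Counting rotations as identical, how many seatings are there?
Fix one of the humans: (10-1)! ways for the remaining humans, × 10! ways for the singers = 362880 × 3628800 = 1316818944000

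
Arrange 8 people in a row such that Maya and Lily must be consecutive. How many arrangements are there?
Treat the 2 as one block: (8-2+1)! × 2! = 5040 × 2 = 10080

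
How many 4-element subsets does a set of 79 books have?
C(79,4) = 79!/(4!×75!) = 1502501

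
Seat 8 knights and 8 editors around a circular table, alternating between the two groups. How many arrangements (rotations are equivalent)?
Fix one of the knights: (8-1)! ways for the remaining knights, × 8! ways for the editors = 5040 × 40320 = 203212800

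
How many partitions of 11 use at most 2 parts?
By conjugation, equals partitions of 11 into parts ≤ 2. Let r_j(i) = number of partitions of i into parts ≤ j, for i = 0..11. r_1(i) = 1 for all i; r_j(i) = r_{j-1}(i) + r_j(i-j). Rows j = 2..2: ≤2: 1 1 2 2 3 3 4 4 5 5 6 6. r_2(11) = 6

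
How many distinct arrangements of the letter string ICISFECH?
8! / (1! × 1! × 2! × 1! × 2! × 1!) = 10080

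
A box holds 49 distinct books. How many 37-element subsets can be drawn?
C(49,37) = 49!/(37!×12!) = 92263734836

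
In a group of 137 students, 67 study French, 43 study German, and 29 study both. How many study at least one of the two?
|A∪B| = |A| + |B| - |A∩B| = 67 + 43 - 29 = 81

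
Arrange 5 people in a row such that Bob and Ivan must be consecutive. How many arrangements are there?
Treat the 2 as one block: (5-2+1)! × 2! = 24 × 2 = 48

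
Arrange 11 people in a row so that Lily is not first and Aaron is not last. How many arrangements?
By inclusion-exclusion: 11! - 2×(11-1)! + (11-2)! = 39916800 - 7257600 + 362880 = 33022080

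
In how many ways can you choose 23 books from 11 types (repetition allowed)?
C(23+11-1, 11-1) = C(33, 10) = 92561040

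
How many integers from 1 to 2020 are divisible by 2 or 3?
⌊2020/2⌋ + ⌊2020/3⌋ - ⌊2020/6⌋ = 1010 + 673 - 336 = 1347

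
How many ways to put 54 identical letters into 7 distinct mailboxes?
C(54+7-1, 7-1) = C(60, 6) = 50063860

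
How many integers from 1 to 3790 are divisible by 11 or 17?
⌊3790/11⌋ + ⌊3790/17⌋ - ⌊3790/187⌋ = 344 + 222 - 20 = 546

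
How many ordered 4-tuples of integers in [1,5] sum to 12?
Coefficient of x^12 in (x + x² + ... + x^5)^4. By inclusion-exclusion on dice exceeding 5: Σ_j (-1)^j C(4,j)·C(12-1-5j, 3) = C(4,0)·C(11,3) - C(4,1)·C(6,3) = 1·165 - 4·20 = 85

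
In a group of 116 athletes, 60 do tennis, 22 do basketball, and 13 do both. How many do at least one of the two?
|A∪B| = |A| + |B| - |A∩B| = 60 + 22 - 13 = 69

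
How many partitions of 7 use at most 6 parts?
By conjugation, equals partitions of 7 into parts ≤ 6. Let r_j(i) = number of partitions of i into parts ≤ j, for i = 0..7. r_1(i) = 1 for all i; r_j(i) = r_{j-1}(i) + r_j(i-j). Rows j = 2..6: ≤2: 1 1 2 2 3 3 4 4; ≤3: 1 1 2 3 4 5 7 8; ≤4: 1 1 2 3 5 6 9 11; ≤5: 1 1 2 3 5 7 10 13; ≤6: 1 1 2 3 5 7 11 14. r_6(7) = 14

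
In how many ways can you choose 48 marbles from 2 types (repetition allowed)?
C(48+2-1, 2-1) = C(49, 1) = 49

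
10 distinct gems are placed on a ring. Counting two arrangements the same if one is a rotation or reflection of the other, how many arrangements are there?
(10-1)!/2 = 362880/2 = 181440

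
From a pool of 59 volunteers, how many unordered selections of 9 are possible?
C(59,9) = 59!/(9!×50!) = 12565671261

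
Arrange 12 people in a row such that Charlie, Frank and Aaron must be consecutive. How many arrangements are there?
Treat the 3 as one block: (12-3+1)! × 3! = 3628800 × 6 = 21772800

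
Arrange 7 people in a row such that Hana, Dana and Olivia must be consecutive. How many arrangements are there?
Treat the 3 as one block: (7-3+1)! × 3! = 120 × 6 = 720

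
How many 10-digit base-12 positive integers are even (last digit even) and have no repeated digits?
Last∈{0,2,4,6,8,10}. Last=0: 19958400. Last nonzero: 5×10×P(10,8) = 90720000. Total = 110678400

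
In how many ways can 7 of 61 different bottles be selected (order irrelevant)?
C(61,7) = 61!/(7!×54!) = 436270780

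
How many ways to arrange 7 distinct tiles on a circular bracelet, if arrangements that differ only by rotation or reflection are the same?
(7-1)!/2 = 720/2 = 360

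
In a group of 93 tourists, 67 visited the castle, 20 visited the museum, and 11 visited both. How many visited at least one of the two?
|A∪B| = |A| + |B| - |A∩B| = 67 + 20 - 11 = 76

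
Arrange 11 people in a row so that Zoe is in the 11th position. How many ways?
Fix one position: (11-1)! = 3628800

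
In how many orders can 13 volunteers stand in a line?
13! = 6227020800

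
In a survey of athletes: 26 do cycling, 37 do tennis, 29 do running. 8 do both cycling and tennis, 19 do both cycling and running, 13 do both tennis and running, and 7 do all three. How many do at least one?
|A∪B∪C| = 26+37+29-8-19-13+7 = 59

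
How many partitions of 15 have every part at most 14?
Let r_j(i) = number of partitions of i into parts ≤ j, for i = 0..15. r_1(i) = 1 for all i; r_j(i) = r_{j-1}(i) + r_j(i-j). Rows j = 2..14: ≤2: 1 1 2 2 3 3 4 4 5 5 6 6 7 7 8 8; ≤3: 1 1 2 3 4 5 7 8 10 12 14 16 19 21 24 27; ≤4: 1 1 2 3 5 6 9 11 15 18 23 27 34 39 47 54; ≤5: 1 1 2 3 5 7 10 13 18 23 30 37 47 57 70 84; ≤6: 1 1 2 3 5 7 11 14 20 26 35 44 58 71 90 110; ≤7: 1 1 2 3 5 7 11 15 21 28 38 49 65 82 105 131; ≤8: 1 1 2 3 5 7 11 15 22 29 40 52 70 89 116 146; ≤9: 1 1 2 3 5 7 11 15 22 30 41 54 73 94 123 157; ≤10: 1 1 2 3 5 7 11 15 22 30 42 55 75 97 128 164; ≤11: 1 1 2 3 5 7 11 15 22 30 42 56 76 99 131 169; ≤12: 1 1 2 3 5 7 11 15 22 30 42 56 77 100 133 172; ≤13: 1 1 2 3 5 7 11 15 22 30 42 56 77 101 134 174; ≤14: 1 1 2 3 5 7 11 15 22 30 42 56 77 101 135 175. r_14(15) = 175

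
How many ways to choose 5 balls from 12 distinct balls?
C(12,5) = 12!/(5!×7!) = 792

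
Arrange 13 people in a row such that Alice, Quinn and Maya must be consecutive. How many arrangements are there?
Treat the 3 as one block: (13-3+1)! × 3! = 39916800 × 6 = 239500800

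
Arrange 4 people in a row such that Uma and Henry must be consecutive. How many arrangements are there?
Treat the 2 as one block: (4-2+1)! × 2! = 6 × 2 = 12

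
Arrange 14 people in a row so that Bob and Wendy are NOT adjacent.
Total - adjacent = 14! - (14-1)!×2 = 87178291200 - 12454041600 = 74724249600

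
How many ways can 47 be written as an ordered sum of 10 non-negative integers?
C(47+10-1, 10-1) = C(56, 9) = 7575968400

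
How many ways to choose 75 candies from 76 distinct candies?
C(76,75) = 76!/(75!×1!) = 76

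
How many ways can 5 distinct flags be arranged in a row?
5! = 120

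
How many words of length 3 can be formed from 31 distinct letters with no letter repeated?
P(31,3) = 31!/(31-3)! = 26970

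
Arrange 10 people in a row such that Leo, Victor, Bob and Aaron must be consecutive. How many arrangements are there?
Treat the 4 as one block: (10-4+1)! × 4! = 5040 × 24 = 120960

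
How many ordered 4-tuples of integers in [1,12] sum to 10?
Coefficient of x^10 in (x + x² + ... + x^12)^4. By inclusion-exclusion on dice exceeding 12: Σ_j (-1)^j C(4,j)·C(10-1-12j, 3) = C(4,0)·C(9,3) = 1·84 = 84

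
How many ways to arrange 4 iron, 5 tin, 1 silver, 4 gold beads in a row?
14! / (4! × 5! × 1! × 4!) = 1261260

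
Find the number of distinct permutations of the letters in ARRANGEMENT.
11! / (2! × 2! × 2! × 1! × 2! × 1! × 1!) = 2494800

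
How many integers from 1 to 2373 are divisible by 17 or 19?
⌊2373/17⌋ + ⌊2373/19⌋ - ⌊2373/323⌋ = 139 + 124 - 7 = 256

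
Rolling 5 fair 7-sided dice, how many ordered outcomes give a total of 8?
Coefficient of x^8 in (x + x² + ... + x^7)^5. By inclusion-exclusion on dice exceeding 7: Σ_j (-1)^j C(5,j)·C(8-1-7j, 4) = C(5,0)·C(7,4) = 1·35 = 35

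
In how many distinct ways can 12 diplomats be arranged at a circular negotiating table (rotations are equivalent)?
Circular: fix one position, arrange the rest. (12-1)! = 39916800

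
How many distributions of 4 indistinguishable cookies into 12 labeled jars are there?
C(4+12-1, 12-1) = C(15, 11) = 1365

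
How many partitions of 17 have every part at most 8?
Let r_j(i) = number of partitions of i into parts ≤ j, for i = 0..17. r_1(i) = 1 for all i; r_j(i) = r_{j-1}(i) + r_j(i-j). Rows j = 2..8: ≤2: 1 1 2 2 3 3 4 4 5 5 6 6 7 7 8 8 9 9; ≤3: 1 1 2 3 4 5 7 8 10 12 14 16 19 21 24 27 30 33; ≤4: 1 1 2 3 5 6 9 11 15 18 23 27 34 39 47 54 64 72; ≤5: 1 1 2 3 5 7 10 13 18 23 30 37 47 57 70 84 101 119; ≤6: 1 1 2 3 5 7 11 14 20 26 35 44 58 71 90 110 136 163; ≤7: 1 1 2 3 5 7 11 15 21 28 38 49 65 82 105 131 164 201; ≤8: 1 1 2 3 5 7 11 15 22 29 40 52 70 89 116 146 186 230. r_8(17) = 230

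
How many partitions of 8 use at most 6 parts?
By conjugation, equals partitions of 8 into parts ≤ 6. Let r_j(i) = number of partitions of i into parts ≤ j, for i = 0..8. r_1(i) = 1 for all i; r_j(i) = r_{j-1}(i) + r_j(i-j). Rows j = 2..6: ≤2: 1 1 2 2 3 3 4 4 5; ≤3: 1 1 2 3 4 5 7 8 10; ≤4: 1 1 2 3 5 6 9 11 15; ≤5: 1 1 2 3 5 7 10 13 18; ≤6: 1 1 2 3 5 7 11 14 20. r_6(8) = 20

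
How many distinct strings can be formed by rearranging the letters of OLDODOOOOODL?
12! / (3! × 2! × 7!) = 7920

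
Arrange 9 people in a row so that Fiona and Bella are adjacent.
Treat as block: (9-1)! × 2! = 40320 × 2 = 80640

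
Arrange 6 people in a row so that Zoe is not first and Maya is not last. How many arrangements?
By inclusion-exclusion: 6! - 2×(6-1)! + (6-2)! = 720 - 240 + 24 = 504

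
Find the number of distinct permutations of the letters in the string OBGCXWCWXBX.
11! / (2! × 1! × 1! × 2! × 2! × 3!) = 831600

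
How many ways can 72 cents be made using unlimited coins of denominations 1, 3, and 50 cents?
Coefficient of x^72 in 1/(1-x^1) · 1/(1-x^3) · 1/(1-x^50). Case on j = number of 50-cent coins (j = 0..1); remainder r = 72 - 50j is made from {1,3} in ⌊r/3⌋+1 ways. r = 72, 22 → 25 + 8 = 33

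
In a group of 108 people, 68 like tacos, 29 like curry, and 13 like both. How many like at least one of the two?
|A∪B| = |A| + |B| - |A∩B| = 68 + 29 - 13 = 84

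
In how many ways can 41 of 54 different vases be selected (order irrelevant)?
C(54,41) = 54!/(41!×13!) = 1108176102180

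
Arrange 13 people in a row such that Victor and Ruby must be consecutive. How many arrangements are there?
Treat the 2 as one block: (13-2+1)! × 2! = 479001600 × 2 = 958003200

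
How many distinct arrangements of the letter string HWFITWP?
7! / (1! × 1! × 1! × 1! × 2! × 1!) = 2520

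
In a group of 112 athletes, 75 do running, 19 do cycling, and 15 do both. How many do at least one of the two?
|A∪B| = |A| + |B| - |A∩B| = 75 + 19 - 15 = 79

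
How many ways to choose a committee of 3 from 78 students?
C(78,3) = 78!/(3!×75!) = 76076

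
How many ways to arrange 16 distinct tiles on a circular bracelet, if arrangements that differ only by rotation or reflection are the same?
(16-1)!/2 = 1307674368000/2 = 653837184000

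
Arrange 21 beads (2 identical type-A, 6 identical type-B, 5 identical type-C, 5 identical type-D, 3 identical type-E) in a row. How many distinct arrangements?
21! / (2! × 6! × 5! × 5! × 3!) = 410646075840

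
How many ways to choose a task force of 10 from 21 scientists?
C(21,10) = 21!/(10!×11!) = 352716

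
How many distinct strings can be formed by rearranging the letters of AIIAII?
6! / (2! × 4!) = 15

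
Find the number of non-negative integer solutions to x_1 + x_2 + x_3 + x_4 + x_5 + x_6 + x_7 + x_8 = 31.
C(31+8-1, 8-1) = C(38, 7) = 12620256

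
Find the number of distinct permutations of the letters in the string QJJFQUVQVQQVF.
13! / (5! × 3! × 2! × 1! × 2!) = 2162160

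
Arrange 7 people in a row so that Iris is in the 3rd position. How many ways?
Fix one position: (7-1)! = 720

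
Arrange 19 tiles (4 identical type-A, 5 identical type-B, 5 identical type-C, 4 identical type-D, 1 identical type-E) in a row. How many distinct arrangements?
19! / (4! × 5! × 5! × 4! × 1!) = 14665931280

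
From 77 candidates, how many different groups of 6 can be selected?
C(77,6) = 77!/(6!×71!) = 237093780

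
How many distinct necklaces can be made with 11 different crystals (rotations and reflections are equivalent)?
(11-1)!/2 = 3628800/2 = 1814400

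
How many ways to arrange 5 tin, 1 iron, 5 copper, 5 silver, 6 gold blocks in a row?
22! / (5! × 1! × 5! × 5! × 6!) = 903421366848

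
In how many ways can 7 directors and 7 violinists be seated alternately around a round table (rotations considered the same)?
Fix one of the directors: (7-1)! ways for the remaining directors, × 7! ways for the violinists = 720 × 5040 = 3628800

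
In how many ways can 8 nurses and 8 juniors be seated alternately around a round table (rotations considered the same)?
Fix one of the nurses: (8-1)! ways for the remaining nurses, × 8! ways for the juniors = 5040 × 40320 = 203212800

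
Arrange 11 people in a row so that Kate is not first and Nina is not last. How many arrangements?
By inclusion-exclusion: 11! - 2×(11-1)! + (11-2)! = 39916800 - 7257600 + 362880 = 33022080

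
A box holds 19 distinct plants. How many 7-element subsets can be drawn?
C(19,7) = 19!/(7!×12!) = 50388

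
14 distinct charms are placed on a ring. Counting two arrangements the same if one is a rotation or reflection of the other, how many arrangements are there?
(14-1)!/2 = 6227020800/2 = 3113510400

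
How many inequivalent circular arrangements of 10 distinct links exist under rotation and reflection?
(10-1)!/2 = 362880/2 = 181440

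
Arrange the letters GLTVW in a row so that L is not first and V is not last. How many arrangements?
By inclusion-exclusion: 5! - 2×(5-1)! + (5-2)! = 120 - 48 + 6 = 78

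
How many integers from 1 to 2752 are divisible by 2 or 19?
⌊2752/2⌋ + ⌊2752/19⌋ - ⌊2752/38⌋ = 1376 + 144 - 72 = 1448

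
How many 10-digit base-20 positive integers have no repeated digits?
First digit: 19 choices (nonzero). Then descending: 19 × 19 × 18 × 17 × 16 × 15 × 14 × 13 × 12 × 11 = 636920444160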